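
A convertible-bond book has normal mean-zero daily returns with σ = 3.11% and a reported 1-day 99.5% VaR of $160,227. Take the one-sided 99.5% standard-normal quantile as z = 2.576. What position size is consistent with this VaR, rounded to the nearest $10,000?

$2,000,000

VaR as a fraction of value: z·σ = 2.576 × 3.11% = 8.01136%.
Position = $160,227 / 0.0801136 = $1,999,998.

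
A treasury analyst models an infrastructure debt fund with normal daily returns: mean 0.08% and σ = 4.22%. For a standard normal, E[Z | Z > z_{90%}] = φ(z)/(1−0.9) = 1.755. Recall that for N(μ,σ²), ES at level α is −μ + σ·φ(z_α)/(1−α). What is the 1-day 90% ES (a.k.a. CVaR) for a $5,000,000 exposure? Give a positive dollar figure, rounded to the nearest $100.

ES = −(0.08%) + 4.22% × 1.755 = 7.326%.
On $5,000,000: 0.07326 × $5,000,000 = $366,300.

$366,300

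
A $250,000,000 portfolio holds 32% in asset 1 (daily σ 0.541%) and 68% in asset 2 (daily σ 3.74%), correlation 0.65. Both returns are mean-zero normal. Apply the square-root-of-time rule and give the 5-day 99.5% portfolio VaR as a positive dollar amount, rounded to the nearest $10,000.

σ_p = √(0.32²·0.541² + 0.68²·3.74² + 2·0.65·0.32·0.68·0.541·3.74) = 2.659%.
σ_{5d} = 2.659% × √5 = 5.946%.
z(99.5%) = 2.576.
VaR = 2.576 × 5.946% = 15.317%; on $250,000,000 that is $38,292,500.

$38,290,000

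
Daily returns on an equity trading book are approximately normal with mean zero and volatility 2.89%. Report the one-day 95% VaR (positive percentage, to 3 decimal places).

4.754%

At 95% one-sided, z = 1.645.
VaR = z·σ = 1.645 × 2.89% = 4.754%.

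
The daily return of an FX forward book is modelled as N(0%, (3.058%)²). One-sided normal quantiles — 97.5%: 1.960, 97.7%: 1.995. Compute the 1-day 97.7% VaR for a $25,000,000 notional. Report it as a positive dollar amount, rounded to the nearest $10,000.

$1,530,000

VaR = z·σ = 1.995 × 3.058% = 6.101%.
On $25,000,000: 0.06101 × $25,000,000 = $1,525,250.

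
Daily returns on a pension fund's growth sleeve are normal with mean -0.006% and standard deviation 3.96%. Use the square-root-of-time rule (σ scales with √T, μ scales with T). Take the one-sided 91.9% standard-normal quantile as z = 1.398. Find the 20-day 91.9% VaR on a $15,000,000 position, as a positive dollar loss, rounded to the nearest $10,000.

$3,730,000

σ_{20d} = 3.96% × √20 = 17.710%; μ_{20d} = 20 × -0.006% = -0.120%.
VaR = −(-0.120%) + 1.398 × 17.710% = 24.879%.
On $15,000,000: 0.24879 × $15,000,000 = $3,731,850.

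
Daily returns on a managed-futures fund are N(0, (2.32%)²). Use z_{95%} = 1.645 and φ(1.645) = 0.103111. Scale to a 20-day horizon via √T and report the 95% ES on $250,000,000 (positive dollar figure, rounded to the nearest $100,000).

σ_{20d} = 2.32% × √20 = 10.375%.
ES multiplier = φ(z)/(1−α) = 0.103111/0.05 = 2.062.
ES = 10.375% × 2.062 = 21.393%; on $250,000,000: $53,482,500.

$53,500,000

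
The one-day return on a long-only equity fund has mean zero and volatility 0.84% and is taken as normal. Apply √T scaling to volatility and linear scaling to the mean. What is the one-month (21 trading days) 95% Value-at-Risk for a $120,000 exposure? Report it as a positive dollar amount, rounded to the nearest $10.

$7,600

At 95%, z = 1.645.
σ_{21d} = 0.84% × √21 = 3.849%.
VaR = 1.645 × 3.849% = 6.332%.
On $120,000: 0.06332 × $120,000 = $7,598.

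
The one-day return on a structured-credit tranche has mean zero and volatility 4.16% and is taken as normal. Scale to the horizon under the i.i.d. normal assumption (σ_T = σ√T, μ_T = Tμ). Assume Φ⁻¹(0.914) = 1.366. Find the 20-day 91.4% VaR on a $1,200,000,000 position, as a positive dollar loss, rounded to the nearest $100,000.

σ_{20d} = 4.16% × √20 = 18.604%.
VaR = 1.366 × 18.604% = 25.413%.
On $1,200,000,000: 0.25413 × $1,200,000,000 = $304,956,000.

$305,000,000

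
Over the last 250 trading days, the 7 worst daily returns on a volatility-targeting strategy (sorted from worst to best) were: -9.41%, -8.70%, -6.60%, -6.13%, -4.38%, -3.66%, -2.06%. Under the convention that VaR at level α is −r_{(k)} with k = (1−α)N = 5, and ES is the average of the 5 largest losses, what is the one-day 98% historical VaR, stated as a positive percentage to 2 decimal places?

k = 5; the 5th lowest return is -4.38%, so VaR = 4.38%.

4.38%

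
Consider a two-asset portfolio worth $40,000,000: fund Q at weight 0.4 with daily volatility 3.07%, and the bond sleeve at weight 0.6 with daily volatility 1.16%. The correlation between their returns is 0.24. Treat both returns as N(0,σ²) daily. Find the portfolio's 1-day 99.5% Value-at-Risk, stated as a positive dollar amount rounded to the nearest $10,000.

σ_p² = 0.4²·3.07² + 0.6²·1.16² + 2·0.24·0.4·0.6·3.07·1.16 = 2.4027 (%²).
σ_p = √2.4027 = 1.550%.
At 99.5%, z = 2.576.
VaR = 2.576 × 1.550% = 3.993%; on $40,000,000 that is $1,597,200.

$1,600,000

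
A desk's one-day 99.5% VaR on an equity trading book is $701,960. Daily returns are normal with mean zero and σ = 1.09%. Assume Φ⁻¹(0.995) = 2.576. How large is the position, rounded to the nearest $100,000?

$25,000,000

VaR as a fraction of value: z·σ = 2.576 × 1.09% = 2.80784%.
Position = $701,960 / 0.0280784 = $25,000,000.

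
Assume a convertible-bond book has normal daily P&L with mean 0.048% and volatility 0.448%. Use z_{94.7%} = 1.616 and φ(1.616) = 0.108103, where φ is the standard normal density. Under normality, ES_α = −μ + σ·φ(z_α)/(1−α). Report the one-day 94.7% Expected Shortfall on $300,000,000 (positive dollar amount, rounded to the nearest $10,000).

Tail multiplier: φ(z)/(1−α) = 0.108103 / 0.053 = 2.040.
ES = −(0.048%) + 0.448% × 2.040 = 0.866%.
On $300,000,000: 0.00866 × $300,000,000 = $2,598,000.

$2,600,000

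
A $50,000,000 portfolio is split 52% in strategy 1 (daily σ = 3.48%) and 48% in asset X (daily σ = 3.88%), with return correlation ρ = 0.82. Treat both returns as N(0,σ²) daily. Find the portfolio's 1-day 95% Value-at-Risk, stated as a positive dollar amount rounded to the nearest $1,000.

$2,881,000

σ_p² = 0.52²·3.48² + 0.48²·3.88² + 2·0.82·0.52·0.48·3.48·3.88 = 12.2703 (%²).
σ_p = √12.2703 = 3.503%.
At 95%, z = 1.645.
VaR = 1.645 × 3.503% = 5.762%; on $50,000,000 that is $2,881,000.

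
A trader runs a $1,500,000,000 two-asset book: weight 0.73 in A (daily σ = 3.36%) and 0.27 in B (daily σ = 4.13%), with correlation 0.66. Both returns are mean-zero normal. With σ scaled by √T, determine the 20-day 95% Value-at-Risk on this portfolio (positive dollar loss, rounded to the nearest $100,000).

σ_p = √(0.73²·3.36² + 0.27²·4.13² + 2·0.66·0.73·0.27·3.36·4.13) = 3.297%.
σ_{20d} = 3.297% × √20 = 14.745%.
z(95%) = 1.645.
VaR = 1.645 × 14.745% = 24.256%; on $1,500,000,000 that is $363,840,000.

$363,800,000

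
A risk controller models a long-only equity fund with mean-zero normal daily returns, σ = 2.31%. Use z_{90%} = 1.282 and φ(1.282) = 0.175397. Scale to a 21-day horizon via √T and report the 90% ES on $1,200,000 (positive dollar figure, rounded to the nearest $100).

σ_{21d} = 2.31% × √21 = 10.586%.
ES multiplier = φ(z)/(1−α) = 0.175397/0.1 = 1.754.
ES = 10.586% × 1.754 = 18.568%; on $1,200,000: $222,816.

$222,800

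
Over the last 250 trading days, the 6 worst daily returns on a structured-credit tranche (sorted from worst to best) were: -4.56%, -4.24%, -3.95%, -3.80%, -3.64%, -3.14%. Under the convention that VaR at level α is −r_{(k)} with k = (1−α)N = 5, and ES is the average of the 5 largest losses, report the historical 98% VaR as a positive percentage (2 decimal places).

3.64%

k = 5; the 5th lowest return is -3.64%, so VaR = 3.64%.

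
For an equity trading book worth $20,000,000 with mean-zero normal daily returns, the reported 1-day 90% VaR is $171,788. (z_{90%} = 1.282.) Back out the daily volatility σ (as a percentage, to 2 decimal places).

VaR as a fraction: $171,788 / $20,000,000 = 0.859%.
σ = VaR / z = 0.859% / 1.282 = 0.670%.

0.67%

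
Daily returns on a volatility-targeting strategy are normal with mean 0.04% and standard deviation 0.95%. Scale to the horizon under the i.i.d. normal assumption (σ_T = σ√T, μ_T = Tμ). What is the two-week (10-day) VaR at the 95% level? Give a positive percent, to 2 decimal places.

4.54%

At 95%, z = 1.645.
σ_{10d} = 0.95% × √10 = 3.004%; μ_{10d} = 10 × 0.04% = 0.400%.
VaR = −(0.400%) + 1.645 × 3.004% = 4.542%.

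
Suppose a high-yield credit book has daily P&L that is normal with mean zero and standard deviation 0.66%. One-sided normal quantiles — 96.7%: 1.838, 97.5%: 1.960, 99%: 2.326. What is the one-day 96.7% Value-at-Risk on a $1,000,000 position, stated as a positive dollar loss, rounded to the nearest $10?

VaR = z·σ = 1.838 × 0.66% = 1.213%.
On $1,000,000: 0.01213 × $1,000,000 = $12,130.

$12,130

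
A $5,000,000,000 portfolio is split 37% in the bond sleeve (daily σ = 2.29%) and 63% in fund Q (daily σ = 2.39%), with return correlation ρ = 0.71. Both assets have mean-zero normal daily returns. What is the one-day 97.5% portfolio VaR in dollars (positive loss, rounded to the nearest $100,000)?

σ_p² = 0.37²·2.29² + 0.63²·2.39² + 2·0.71·0.37·0.63·2.29·2.39 = 4.7967 (%²).
σ_p = √4.7967 = 2.190%.
At 97.5%, z = 1.960.
VaR = 1.960 × 2.190% = 4.292%; on $5,000,000,000 that is $214,600,000.

$214,600,000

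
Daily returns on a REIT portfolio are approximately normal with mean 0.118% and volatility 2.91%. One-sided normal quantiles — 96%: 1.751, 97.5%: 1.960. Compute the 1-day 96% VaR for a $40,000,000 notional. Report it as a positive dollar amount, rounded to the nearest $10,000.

VaR = −μ + z·σ = −(0.118%) + 1.751 × 2.91% = 4.977%.
On $40,000,000: 0.04977 × $40,000,000 = $1,990,800.

$1,990,000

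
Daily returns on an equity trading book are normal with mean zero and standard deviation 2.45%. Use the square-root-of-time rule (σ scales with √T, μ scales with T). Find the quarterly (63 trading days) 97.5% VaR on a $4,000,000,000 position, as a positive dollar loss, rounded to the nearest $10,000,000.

At 97.5%, z = 1.960.
σ_{63d} = 2.45% × √63 = 19.446%.
VaR = 1.960 × 19.446% = 38.114%.
On $4,000,000,000: 0.38114 × $4,000,000,000 = $1,524,560,000.

$1,520,000,000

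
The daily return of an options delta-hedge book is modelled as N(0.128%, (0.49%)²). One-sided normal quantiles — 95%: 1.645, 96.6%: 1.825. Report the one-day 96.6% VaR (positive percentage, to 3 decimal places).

VaR = −μ + z·σ = −(0.128%) + 1.825 × 0.49% = 0.766%.

0.766%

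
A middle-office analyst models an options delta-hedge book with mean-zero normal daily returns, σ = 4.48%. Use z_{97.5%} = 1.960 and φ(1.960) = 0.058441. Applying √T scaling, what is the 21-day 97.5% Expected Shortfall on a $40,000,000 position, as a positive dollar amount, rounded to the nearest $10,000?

$19,200,000

σ_{21d} = 4.48% × √21 = 20.530%.
ES multiplier = φ(z)/(1−α) = 0.058441/0.025 = 2.338.
ES = 20.530% × 2.338 = 47.999%; on $40,000,000: $19,199,600.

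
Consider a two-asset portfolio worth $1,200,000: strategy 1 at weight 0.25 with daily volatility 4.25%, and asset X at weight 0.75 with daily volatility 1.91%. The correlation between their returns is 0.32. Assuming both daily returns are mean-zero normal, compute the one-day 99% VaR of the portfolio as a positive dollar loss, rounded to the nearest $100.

$56,900

σ_p² = 0.25²·4.25² + 0.75²·1.91² + 2·0.32·0.25·0.75·4.25·1.91 = 4.1551 (%²).
σ_p = √4.1551 = 2.038%.
At 99%, z = 2.326.
VaR = 2.326 × 2.038% = 4.740%; on $1,200,000 that is $56,880.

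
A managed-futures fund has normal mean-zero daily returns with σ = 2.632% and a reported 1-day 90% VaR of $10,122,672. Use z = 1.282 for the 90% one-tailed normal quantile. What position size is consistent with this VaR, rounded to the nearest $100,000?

$300,000,000

VaR as a fraction of value: z·σ = 1.282 × 2.632% = 3.37422%.
Position = $10,122,672 / 0.0337422 = $300,000,000.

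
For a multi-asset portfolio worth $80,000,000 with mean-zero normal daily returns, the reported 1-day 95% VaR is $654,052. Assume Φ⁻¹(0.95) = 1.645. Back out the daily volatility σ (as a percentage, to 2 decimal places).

VaR as a fraction: $654,052 / $80,000,000 = 0.818%.
σ = VaR / z = 0.818% / 1.645 = 0.497%.

0.50%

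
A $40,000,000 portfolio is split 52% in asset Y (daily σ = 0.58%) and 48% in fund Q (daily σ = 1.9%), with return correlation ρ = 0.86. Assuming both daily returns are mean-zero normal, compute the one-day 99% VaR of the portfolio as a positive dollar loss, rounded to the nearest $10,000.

$1,100,000

σ_p² = 0.52²·0.58² + 0.48²·1.9² + 2·0.86·0.52·0.48·0.58·1.9 = 1.3958 (%²).
σ_p = √1.3958 = 1.181%.
At 99%, z = 2.326.
VaR = 2.326 × 1.181% = 2.747%; on $40,000,000 that is $1,098,800.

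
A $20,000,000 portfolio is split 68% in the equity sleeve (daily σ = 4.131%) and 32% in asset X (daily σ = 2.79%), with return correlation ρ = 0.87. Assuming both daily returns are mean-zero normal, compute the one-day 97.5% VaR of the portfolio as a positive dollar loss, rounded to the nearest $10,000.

$1,420,000

σ_p² = 0.68²·4.131² + 0.32²·2.79² + 2·0.87·0.68·0.32·4.131·2.79 = 13.0518 (%²).
σ_p = √13.0518 = 3.613%.
At 97.5%, z = 1.960.
VaR = 1.960 × 3.613% = 7.081%; on $20,000,000 that is $1,416,200.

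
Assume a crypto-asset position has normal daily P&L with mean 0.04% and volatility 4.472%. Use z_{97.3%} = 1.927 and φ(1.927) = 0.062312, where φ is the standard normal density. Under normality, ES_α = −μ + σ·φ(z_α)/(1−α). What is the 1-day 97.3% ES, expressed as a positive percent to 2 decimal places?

10.28%

Tail multiplier: φ(z)/(1−α) = 0.062312 / 0.027 = 2.308.
ES = −(0.04%) + 4.472% × 2.308 = 10.281%.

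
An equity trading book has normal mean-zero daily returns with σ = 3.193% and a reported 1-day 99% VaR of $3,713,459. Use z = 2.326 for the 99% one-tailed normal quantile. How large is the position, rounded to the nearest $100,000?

$50,000,000

VaR as a fraction of value: z·σ = 2.326 × 3.193% = 7.42692%.
Position = $3,713,459 / 0.0742692 = $50,000,000.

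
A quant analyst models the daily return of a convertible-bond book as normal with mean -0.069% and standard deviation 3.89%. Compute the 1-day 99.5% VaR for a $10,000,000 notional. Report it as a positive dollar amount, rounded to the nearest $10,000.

At 99.5% one-sided, z = 2.576.
VaR = −μ + z·σ = −(-0.069%) + 2.576 × 3.89% = 10.090%.
On $10,000,000: 0.10090 × $10,000,000 = $1,009,000.

$1,010,000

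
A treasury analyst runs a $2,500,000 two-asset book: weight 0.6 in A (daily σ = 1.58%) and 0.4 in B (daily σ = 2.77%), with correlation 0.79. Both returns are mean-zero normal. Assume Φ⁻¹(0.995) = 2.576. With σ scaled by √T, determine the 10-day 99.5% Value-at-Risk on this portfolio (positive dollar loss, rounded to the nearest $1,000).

σ_p = √(0.6²·1.58² + 0.4²·2.77² + 2·0.79·0.6·0.4·1.58·2.77) = 1.946%.
σ_{10d} = 1.946% × √10 = 6.154%.
VaR = 2.576 × 6.154% = 15.853%; on $2,500,000 that is $396,325.

$396,000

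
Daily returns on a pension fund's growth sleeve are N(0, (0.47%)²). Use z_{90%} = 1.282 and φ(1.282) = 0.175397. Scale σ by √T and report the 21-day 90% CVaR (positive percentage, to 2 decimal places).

σ_{21d} = 0.47% × √21 = 2.154%.
ES multiplier = φ(z)/(1−α) = 0.175397/0.1 = 1.754.
ES = 2.154% × 1.754 = 3.778%.

3.78%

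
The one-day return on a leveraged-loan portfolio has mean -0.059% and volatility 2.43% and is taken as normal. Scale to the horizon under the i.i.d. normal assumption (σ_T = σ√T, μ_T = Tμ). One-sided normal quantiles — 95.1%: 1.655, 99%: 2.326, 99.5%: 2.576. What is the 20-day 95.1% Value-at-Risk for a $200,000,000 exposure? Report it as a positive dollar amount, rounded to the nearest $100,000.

σ_{20d} = 2.43% × √20 = 10.867%; μ_{20d} = 20 × -0.059% = -1.180%.
VaR = −(-1.180%) + 1.655 × 10.867% = 19.165%.
On $200,000,000: 0.19165 × $200,000,000 = $38,330,000.

$38,300,000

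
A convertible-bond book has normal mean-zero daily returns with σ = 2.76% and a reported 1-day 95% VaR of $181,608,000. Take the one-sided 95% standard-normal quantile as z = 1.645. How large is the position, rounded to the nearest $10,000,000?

$4,000,000,000

VaR as a fraction of value: z·σ = 1.645 × 2.76% = 4.5402%.
Position = $181,608,000 / 0.045402 = $4,000,000,000.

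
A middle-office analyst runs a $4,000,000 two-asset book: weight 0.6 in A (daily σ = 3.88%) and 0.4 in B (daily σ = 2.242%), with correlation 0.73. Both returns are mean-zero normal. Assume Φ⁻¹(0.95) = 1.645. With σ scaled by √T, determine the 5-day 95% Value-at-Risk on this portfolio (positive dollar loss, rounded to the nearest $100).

σ_p = √(0.6²·3.88² + 0.4²·2.242² + 2·0.73·0.6·0.4·3.88·2.242) = 3.045%.
σ_{5d} = 3.045% × √5 = 6.809%.
VaR = 1.645 × 6.809% = 11.201%; on $4,000,000 that is $448,040.

$448,000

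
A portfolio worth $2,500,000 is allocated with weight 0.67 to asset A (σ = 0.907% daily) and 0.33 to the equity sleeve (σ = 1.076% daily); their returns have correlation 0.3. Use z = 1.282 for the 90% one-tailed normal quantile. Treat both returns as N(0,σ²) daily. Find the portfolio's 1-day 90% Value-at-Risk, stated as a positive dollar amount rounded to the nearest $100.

$25,300

σ_p² = 0.67²·0.907² + 0.33²·1.076² + 2·0.3·0.67·0.33·0.907·1.076 = 0.6248 (%²).
σ_p = √0.6248 = 0.790%.
VaR = 1.282 × 0.790% = 1.013%; on $2,500,000 that is $25,325.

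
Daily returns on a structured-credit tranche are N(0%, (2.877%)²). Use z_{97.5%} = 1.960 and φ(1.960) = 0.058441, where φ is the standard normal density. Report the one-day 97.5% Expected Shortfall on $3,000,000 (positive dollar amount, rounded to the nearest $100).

Tail multiplier: φ(z)/(1−α) = 0.058441 / 0.025 = 2.338.
ES = 2.877% × 2.338 = 6.726%.
On $3,000,000: 0.06726 × $3,000,000 = $201,780.

$201,800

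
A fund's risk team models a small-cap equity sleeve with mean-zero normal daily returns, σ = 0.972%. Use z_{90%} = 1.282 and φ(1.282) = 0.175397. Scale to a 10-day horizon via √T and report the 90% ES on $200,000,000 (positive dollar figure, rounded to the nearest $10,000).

$10,780,000

σ_{10d} = 0.972% × √10 = 3.074%.
ES multiplier = φ(z)/(1−α) = 0.175397/0.1 = 1.754.
ES = 3.074% × 1.754 = 5.392%; on $200,000,000: $10,784,000.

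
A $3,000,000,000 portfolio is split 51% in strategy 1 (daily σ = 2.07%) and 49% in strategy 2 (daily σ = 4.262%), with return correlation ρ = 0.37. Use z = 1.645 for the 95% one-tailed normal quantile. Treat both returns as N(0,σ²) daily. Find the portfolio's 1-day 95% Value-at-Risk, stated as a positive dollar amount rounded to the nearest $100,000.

σ_p² = 0.51²·2.07² + 0.49²·4.262² + 2·0.37·0.51·0.49·2.07·4.262 = 7.1073 (%²).
σ_p = √7.1073 = 2.666%.
VaR = 1.645 × 2.666% = 4.386%; on $3,000,000,000 that is $131,580,000.

$131,600,000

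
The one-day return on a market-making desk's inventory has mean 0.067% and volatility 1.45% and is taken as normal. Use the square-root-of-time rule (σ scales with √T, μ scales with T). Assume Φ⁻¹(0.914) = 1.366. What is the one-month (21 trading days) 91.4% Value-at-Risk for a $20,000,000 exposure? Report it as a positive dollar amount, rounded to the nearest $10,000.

σ_{21d} = 1.45% × √21 = 6.645%; μ_{21d} = 21 × 0.067% = 1.407%.
VaR = −(1.407%) + 1.366 × 6.645% = 7.670%.
On $20,000,000: 0.07670 × $20,000,000 = $1,534,000.

$1,530,000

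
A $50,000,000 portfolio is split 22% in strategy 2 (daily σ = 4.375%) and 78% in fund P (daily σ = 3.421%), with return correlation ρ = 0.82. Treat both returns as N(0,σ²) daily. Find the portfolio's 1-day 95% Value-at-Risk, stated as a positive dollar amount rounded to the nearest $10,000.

$2,880,000

σ_p² = 0.22²·4.375² + 0.78²·3.421² + 2·0.82·0.22·0.78·4.375·3.421 = 12.2587 (%²).
σ_p = √12.2587 = 3.501%.
At 95%, z = 1.645.
VaR = 1.645 × 3.501% = 5.759%; on $50,000,000 that is $2,879,500.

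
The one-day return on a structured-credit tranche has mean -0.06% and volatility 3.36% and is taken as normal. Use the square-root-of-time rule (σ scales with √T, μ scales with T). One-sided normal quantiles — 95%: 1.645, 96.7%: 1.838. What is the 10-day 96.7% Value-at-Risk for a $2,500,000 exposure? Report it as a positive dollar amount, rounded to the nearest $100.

$503,200

σ_{10d} = 3.36% × √10 = 10.625%; μ_{10d} = 10 × -0.06% = -0.600%.
VaR = −(-0.600%) + 1.838 × 10.625% = 20.129%.
On $2,500,000: 0.20129 × $2,500,000 = $503,225.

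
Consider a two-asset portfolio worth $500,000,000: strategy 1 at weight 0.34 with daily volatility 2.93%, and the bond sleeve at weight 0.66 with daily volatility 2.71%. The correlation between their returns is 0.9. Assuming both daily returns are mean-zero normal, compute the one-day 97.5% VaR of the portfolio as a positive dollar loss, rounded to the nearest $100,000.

σ_p² = 0.34²·2.93² + 0.66²·2.71² + 2·0.9·0.34·0.66·2.93·2.71 = 7.3988 (%²).
σ_p = √7.3988 = 2.720%.
At 97.5%, z = 1.960.
VaR = 1.960 × 2.720% = 5.331%; on $500,000,000 that is $26,655,000.

$26,700,000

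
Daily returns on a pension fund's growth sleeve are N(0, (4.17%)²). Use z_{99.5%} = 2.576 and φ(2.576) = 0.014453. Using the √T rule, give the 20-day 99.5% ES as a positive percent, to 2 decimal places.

σ_{20d} = 4.17% × √20 = 18.649%.
ES multiplier = φ(z)/(1−α) = 0.014453/0.005 = 2.891.
ES = 18.649% × 2.891 = 53.914%.

53.91%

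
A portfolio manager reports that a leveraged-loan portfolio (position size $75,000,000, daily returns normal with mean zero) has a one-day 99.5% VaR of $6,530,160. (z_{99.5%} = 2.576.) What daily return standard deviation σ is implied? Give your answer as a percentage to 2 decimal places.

VaR as a fraction: $6,530,160 / $75,000,000 = 8.707%.
σ = VaR / z = 8.707% / 2.576 = 3.380%.

3.38%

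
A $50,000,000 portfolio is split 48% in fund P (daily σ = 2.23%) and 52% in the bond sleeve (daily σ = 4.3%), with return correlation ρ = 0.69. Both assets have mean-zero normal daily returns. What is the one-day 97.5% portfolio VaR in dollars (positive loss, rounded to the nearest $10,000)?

σ_p² = 0.48²·2.23² + 0.52²·4.3² + 2·0.69·0.48·0.52·2.23·4.3 = 9.4484 (%²).
σ_p = √9.4484 = 3.074%.
At 97.5%, z = 1.960.
VaR = 1.960 × 3.074% = 6.025%; on $50,000,000 that is $3,012,500.

$3,010,000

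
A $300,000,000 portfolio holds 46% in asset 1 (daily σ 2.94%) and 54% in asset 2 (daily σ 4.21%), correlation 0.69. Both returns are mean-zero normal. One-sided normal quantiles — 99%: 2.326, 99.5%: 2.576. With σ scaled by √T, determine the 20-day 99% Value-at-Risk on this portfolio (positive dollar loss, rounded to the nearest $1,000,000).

σ_p = √(0.46²·2.94² + 0.54²·4.21² + 2·0.69·0.46·0.54·2.94·4.21) = 3.353%.
σ_{20d} = 3.353% × √20 = 14.995%.
VaR = 2.326 × 14.995% = 34.878%; on $300,000,000 that is $104,634,000.

$105,000,000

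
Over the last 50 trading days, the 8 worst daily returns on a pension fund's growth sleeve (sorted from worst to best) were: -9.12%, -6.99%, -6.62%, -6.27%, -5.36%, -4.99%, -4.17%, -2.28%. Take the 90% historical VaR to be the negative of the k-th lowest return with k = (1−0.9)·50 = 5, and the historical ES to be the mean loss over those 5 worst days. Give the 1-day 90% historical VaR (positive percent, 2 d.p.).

5.36%

k = 5; the 5th lowest return is -5.36%, so VaR = 5.36%.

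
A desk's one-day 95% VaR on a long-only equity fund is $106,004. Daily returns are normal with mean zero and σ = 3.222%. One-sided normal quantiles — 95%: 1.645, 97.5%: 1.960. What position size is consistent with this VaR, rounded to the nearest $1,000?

$2,000,000

VaR as a fraction of value: z·σ = 1.645 × 3.222% = 5.30019%.
Position = $106,004 / 0.0530019 = $2,000,004.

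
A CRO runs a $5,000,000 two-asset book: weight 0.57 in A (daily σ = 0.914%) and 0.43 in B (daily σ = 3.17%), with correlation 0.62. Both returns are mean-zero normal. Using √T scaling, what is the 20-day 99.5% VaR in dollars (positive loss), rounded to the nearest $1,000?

σ_p = √(0.57²·0.914² + 0.43²·3.17² + 2·0.62·0.57·0.43·0.914·3.17) = 1.735%.
σ_{20d} = 1.735% × √20 = 7.759%.
z(99.5%) = 2.576.
VaR = 2.576 × 7.759% = 19.987%; on $5,000,000 that is $999,350.

$999,000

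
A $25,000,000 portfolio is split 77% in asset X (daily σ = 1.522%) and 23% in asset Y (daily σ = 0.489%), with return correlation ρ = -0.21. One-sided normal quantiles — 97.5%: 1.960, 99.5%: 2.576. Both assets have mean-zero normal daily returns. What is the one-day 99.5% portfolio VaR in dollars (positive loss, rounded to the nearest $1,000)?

$743,000

σ_p² = 0.77²·1.522² + 0.23²·0.489² + 2·-0.21·0.77·0.23·1.522·0.489 = 1.3307 (%²).
σ_p = √1.3307 = 1.154%.
VaR = 2.576 × 1.154% = 2.973%; on $25,000,000 that is $743,250.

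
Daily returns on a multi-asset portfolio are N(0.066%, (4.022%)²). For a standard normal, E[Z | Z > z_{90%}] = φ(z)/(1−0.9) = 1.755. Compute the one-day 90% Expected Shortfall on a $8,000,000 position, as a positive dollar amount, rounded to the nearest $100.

$559,400

ES = −(0.066%) + 4.022% × 1.755 = 6.993%.
On $8,000,000: 0.06993 × $8,000,000 = $559,440.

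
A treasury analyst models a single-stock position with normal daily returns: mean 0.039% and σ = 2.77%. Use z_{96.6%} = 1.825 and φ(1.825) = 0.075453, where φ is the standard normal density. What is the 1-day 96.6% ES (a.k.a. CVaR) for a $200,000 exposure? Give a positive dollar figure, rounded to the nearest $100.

Tail multiplier: φ(z)/(1−α) = 0.075453 / 0.034 = 2.219.
ES = −(0.039%) + 2.77% × 2.219 = 6.108%.
On $200,000: 0.06108 × $200,000 = $12,216.

$12,200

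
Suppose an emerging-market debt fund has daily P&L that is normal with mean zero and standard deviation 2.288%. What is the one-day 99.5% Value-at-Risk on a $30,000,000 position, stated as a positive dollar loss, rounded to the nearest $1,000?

$1,768,000

At 99.5% one-sided, z = 2.576.
VaR = z·σ = 2.576 × 2.288% = 5.894%.
On $30,000,000: 0.05894 × $30,000,000 = $1,768,200.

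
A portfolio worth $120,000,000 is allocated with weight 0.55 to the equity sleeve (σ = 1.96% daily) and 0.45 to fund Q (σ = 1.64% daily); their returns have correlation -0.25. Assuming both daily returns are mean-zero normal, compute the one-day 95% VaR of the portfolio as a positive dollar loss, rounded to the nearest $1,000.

$2,258,000

σ_p² = 0.55²·1.96² + 0.45²·1.64² + 2·-0.25·0.55·0.45·1.96·1.64 = 1.3089 (%²).
σ_p = √1.3089 = 1.144%.
At 95%, z = 1.645.
VaR = 1.645 × 1.144% = 1.882%; on $120,000,000 that is $2,258,400.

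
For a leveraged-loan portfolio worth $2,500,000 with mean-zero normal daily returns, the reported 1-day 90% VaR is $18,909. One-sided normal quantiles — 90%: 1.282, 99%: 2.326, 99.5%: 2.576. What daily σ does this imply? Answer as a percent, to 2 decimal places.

VaR as a fraction: $18,909 / $2,500,000 = 0.756%.
σ = VaR / z = 0.756% / 1.282 = 0.590%.

0.59%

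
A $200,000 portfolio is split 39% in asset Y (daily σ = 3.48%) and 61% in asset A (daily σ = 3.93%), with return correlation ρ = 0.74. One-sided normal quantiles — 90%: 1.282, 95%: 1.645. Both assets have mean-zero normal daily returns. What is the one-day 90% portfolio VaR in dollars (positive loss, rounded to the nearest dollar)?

σ_p² = 0.39²·3.48² + 0.61²·3.93² + 2·0.74·0.39·0.61·3.48·3.93 = 12.4044 (%²).
σ_p = √12.4044 = 3.522%.
VaR = 1.282 × 3.522% = 4.515%; on $200,000 that is $9,030.

$9,030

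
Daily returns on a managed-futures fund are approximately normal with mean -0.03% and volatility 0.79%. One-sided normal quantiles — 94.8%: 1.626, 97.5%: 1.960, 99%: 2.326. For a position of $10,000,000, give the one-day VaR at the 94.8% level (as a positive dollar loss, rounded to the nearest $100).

$131,500

VaR = −μ + z·σ = −(-0.03%) + 1.626 × 0.79% = 1.315%.
On $10,000,000: 0.01315 × $10,000,000 = $131,500.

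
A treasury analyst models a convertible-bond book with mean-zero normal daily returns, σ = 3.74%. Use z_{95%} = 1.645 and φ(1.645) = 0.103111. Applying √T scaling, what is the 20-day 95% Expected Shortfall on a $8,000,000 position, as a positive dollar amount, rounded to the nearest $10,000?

$2,760,000

σ_{20d} = 3.74% × √20 = 16.726%.
ES multiplier = φ(z)/(1−α) = 0.103111/0.05 = 2.062.
ES = 16.726% × 2.062 = 34.489%; on $8,000,000: $2,759,120.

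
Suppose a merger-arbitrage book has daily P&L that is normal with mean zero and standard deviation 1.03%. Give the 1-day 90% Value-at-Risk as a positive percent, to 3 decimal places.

At 90% one-sided, z = 1.282.
VaR = z·σ = 1.282 × 1.03% = 1.320%.

1.320%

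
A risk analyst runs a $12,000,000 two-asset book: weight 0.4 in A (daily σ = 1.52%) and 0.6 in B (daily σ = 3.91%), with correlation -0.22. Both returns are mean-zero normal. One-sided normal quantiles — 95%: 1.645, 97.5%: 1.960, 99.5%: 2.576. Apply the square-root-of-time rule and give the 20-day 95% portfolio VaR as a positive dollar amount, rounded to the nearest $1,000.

$2,022,000

σ_p = √(0.4²·1.52² + 0.6²·3.91² + 2·-0.22·0.4·0.6·1.52·3.91) = 2.290%.
σ_{20d} = 2.290% × √20 = 10.241%.
VaR = 1.645 × 10.241% = 16.846%; on $12,000,000 that is $2,021,520.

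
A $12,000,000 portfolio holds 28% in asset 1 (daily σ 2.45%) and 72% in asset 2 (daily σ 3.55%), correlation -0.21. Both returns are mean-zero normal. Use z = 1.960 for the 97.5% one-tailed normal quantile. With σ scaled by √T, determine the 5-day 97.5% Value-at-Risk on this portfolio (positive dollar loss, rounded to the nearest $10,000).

σ_p = √(0.28²·2.45² + 0.72²·3.55² + 2·-0.21·0.28·0.72·2.45·3.55) = 2.503%.
σ_{5d} = 2.503% × √5 = 5.597%.
VaR = 1.960 × 5.597% = 10.970%; on $12,000,000 that is $1,316,400.

$1,320,000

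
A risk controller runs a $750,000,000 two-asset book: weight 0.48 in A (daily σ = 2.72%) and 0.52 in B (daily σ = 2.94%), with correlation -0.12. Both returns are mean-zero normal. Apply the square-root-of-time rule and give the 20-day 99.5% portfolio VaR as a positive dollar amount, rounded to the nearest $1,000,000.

σ_p = √(0.48²·2.72² + 0.52²·2.94² + 2·-0.12·0.48·0.52·2.72·2.94) = 1.888%.
σ_{20d} = 1.888% × √20 = 8.443%.
z(99.5%) = 2.576.
VaR = 2.576 × 8.443% = 21.749%; on $750,000,000 that is $163,117,500.

$163,000,000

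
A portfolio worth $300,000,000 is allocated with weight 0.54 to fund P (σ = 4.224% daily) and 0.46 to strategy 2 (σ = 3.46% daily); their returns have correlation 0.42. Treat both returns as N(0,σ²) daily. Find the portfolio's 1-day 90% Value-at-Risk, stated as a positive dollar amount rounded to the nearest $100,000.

σ_p² = 0.54²·4.224² + 0.46²·3.46² + 2·0.42·0.54·0.46·4.224·3.46 = 10.7855 (%²).
σ_p = √10.7855 = 3.284%.
At 90%, z = 1.282.
VaR = 1.282 × 3.284% = 4.210%; on $300,000,000 that is $12,630,000.

$12,600,000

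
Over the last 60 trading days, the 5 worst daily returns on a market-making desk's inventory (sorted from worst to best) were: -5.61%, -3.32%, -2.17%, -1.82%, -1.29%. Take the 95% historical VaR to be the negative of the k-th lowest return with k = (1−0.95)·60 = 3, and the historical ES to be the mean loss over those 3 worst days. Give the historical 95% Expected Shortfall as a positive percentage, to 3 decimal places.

3.700%

The 3 worst returns sum to -11.10%.
ES = −(-11.10%) / 3 = 3.7% ≈ 3.700%.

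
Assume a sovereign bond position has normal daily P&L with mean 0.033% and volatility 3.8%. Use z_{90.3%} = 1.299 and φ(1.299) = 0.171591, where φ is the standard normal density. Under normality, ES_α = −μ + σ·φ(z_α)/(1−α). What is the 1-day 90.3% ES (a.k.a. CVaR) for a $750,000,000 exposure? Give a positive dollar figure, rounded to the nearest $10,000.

$50,170,000

Tail multiplier: φ(z)/(1−α) = 0.171591 / 0.097 = 1.769.
ES = −(0.033%) + 3.8% × 1.769 = 6.689%.
On $750,000,000: 0.06689 × $750,000,000 = $50,167,500.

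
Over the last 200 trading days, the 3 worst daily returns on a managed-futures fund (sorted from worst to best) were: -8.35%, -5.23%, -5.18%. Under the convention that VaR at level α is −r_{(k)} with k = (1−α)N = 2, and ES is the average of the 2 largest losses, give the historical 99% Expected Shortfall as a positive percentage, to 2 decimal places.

6.79%

The 2 worst returns sum to -13.58%.
ES = −(-13.58%) / 2 = 6.79%.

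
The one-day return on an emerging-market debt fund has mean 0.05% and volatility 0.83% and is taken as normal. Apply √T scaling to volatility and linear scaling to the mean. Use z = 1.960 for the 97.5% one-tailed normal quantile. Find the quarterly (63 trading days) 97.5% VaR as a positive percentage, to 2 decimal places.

9.76%

σ_{63d} = 0.83% × √63 = 6.588%; μ_{63d} = 63 × 0.05% = 3.150%.
VaR = −(3.150%) + 1.960 × 6.588% = 9.762%.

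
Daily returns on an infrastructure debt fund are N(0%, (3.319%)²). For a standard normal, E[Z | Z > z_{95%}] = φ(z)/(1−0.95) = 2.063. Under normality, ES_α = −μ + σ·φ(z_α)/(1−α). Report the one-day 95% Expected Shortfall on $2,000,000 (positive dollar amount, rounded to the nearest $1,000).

$137,000

ES = 3.319% × 2.063 = 6.847%.
On $2,000,000: 0.06847 × $2,000,000 = $136,940.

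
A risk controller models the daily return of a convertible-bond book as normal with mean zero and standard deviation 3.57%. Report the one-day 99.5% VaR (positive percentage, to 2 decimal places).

9.20%

At 99.5% one-sided, z = 2.576.
VaR = z·σ = 2.576 × 3.57% = 9.196%.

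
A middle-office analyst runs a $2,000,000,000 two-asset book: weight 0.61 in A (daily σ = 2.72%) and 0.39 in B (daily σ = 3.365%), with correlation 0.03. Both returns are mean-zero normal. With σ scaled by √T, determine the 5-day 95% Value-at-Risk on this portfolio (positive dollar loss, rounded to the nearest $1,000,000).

$158,000,000

σ_p = √(0.61²·2.72² + 0.39²·3.365² + 2·0.03·0.61·0.39·2.72·3.365) = 2.146%.
σ_{5d} = 2.146% × √5 = 4.799%.
z(95%) = 1.645.
VaR = 1.645 × 4.799% = 7.894%; on $2,000,000,000 that is $157,880,000.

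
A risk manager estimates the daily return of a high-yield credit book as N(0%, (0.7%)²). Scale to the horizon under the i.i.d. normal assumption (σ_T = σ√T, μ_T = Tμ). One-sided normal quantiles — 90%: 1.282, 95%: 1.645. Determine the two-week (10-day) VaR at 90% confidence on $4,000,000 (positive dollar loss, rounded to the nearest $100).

σ_{10d} = 0.7% × √10 = 2.214%.
VaR = 1.282 × 2.214% = 2.838%.
On $4,000,000: 0.02838 × $4,000,000 = $113,520.

$113,500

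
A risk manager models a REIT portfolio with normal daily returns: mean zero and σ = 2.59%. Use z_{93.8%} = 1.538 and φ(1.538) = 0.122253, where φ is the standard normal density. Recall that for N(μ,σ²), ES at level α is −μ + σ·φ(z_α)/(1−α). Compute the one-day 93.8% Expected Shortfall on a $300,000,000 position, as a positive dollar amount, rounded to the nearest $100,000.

Tail multiplier: φ(z)/(1−α) = 0.122253 / 0.062 = 1.972.
ES = 2.59% × 1.972 = 5.107%.
On $300,000,000: 0.05107 × $300,000,000 = $15,321,000.

$15,300,000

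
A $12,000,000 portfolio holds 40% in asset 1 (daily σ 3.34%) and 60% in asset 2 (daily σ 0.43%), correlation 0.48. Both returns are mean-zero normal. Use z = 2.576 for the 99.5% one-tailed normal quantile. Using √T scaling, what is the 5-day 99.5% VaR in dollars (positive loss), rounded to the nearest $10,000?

σ_p = √(0.4²·3.34² + 0.6²·0.43² + 2·0.48·0.4·0.6·3.34·0.43) = 1.477%.
σ_{5d} = 1.477% × √5 = 3.303%.
VaR = 2.576 × 3.303% = 8.509%; on $12,000,000 that is $1,021,080.

$1,020,000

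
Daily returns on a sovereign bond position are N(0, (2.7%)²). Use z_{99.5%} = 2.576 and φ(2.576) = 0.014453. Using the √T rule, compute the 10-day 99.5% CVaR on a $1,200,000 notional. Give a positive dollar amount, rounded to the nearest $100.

$296,200

σ_{10d} = 2.7% × √10 = 8.538%.
ES multiplier = φ(z)/(1−α) = 0.014453/0.005 = 2.891.
ES = 8.538% × 2.891 = 24.683%; on $1,200,000: $296,196.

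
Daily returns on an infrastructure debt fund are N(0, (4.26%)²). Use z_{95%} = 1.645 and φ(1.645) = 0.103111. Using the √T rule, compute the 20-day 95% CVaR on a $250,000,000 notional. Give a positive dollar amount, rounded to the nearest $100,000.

$98,200,000

σ_{20d} = 4.26% × √20 = 19.051%.
ES multiplier = φ(z)/(1−α) = 0.103111/0.05 = 2.062.
ES = 19.051% × 2.062 = 39.283%; on $250,000,000: $98,207,500.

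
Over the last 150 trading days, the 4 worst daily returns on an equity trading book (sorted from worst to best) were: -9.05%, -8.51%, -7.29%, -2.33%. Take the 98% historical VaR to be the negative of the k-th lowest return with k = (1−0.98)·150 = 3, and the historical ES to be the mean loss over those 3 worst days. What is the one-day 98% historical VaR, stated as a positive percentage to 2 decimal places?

k = 3; the 3rd lowest return is -7.29%, so VaR = 7.29%.

7.29%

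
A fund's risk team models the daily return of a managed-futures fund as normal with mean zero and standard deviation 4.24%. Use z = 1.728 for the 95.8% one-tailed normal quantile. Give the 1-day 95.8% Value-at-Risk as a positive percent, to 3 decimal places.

7.327%

VaR = z·σ = 1.728 × 4.24% = 7.327%.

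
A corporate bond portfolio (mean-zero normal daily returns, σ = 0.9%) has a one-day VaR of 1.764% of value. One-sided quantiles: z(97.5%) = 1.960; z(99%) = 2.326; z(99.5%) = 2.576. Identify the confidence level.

97.5%

Implied z = VaR/σ = 1.764 / 0.9 = 1.960.
This matches z(97.5%) = 1.960.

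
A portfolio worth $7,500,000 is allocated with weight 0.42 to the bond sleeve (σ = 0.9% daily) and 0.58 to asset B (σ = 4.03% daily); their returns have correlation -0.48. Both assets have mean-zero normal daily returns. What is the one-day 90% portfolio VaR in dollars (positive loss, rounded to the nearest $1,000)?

$210,000

σ_p² = 0.42²·0.9² + 0.58²·4.03² + 2·-0.48·0.42·0.58·0.9·4.03 = 4.7581 (%²).
σ_p = √4.7581 = 2.181%.
At 90%, z = 1.282.
VaR = 1.282 × 2.181% = 2.796%; on $7,500,000 that is $209,700.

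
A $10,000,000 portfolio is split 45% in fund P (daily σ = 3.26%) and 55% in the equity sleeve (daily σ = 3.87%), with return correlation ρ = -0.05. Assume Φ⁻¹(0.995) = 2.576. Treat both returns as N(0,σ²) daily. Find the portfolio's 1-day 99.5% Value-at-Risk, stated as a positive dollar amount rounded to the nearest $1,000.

$650,000

σ_p² = 0.45²·3.26² + 0.55²·3.87² + 2·-0.05·0.45·0.55·3.26·3.87 = 6.3704 (%²).
σ_p = √6.3704 = 2.524%.
VaR = 2.576 × 2.524% = 6.502%; on $10,000,000 that is $650,200.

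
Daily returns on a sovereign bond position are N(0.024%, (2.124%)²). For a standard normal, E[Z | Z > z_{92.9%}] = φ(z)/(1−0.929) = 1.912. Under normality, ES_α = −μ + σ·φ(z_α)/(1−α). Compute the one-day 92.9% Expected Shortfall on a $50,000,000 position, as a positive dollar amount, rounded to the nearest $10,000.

ES = −(0.024%) + 2.124% × 1.912 = 4.037%.
On $50,000,000: 0.04037 × $50,000,000 = $2,018,500.

$2,020,000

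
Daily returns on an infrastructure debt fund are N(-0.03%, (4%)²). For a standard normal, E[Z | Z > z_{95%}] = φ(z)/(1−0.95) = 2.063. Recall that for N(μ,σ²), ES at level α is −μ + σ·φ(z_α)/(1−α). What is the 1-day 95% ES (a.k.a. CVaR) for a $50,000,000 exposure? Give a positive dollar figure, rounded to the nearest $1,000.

$4,141,000

ES = −(-0.03%) + 4% × 2.063 = 8.282%.
On $50,000,000: 0.08282 × $50,000,000 = $4,141,000.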